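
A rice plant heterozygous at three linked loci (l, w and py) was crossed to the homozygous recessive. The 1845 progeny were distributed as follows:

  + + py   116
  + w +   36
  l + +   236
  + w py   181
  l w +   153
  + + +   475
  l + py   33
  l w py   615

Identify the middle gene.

w

The two most frequent reciprocal classes, + + + and l w py, are the parental types, so the F1 was + + + / l w py.
The two rarest classes, + w + and l + py, are the double crossovers. Comparing them with the parentals, only the w allele has switched, so w is the middle locus and the order is l – w – py.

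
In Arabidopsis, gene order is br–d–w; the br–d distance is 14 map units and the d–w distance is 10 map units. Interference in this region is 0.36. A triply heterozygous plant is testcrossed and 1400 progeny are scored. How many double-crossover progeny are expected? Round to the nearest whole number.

Map distances give recombination frequencies of 0.140 and 0.100 for the two intervals.
With interference 0.36 (so coincidence = 0.64), expected double-crossover frequency = 0.140 × 0.100 × 0.64 = 0.00896.
Expected number = 0.00896 × 1400 = 12.54 ≈ 13.

13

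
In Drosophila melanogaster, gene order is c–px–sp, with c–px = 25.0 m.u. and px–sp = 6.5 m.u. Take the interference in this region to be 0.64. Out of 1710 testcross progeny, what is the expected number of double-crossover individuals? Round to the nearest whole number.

10

Map distances give recombination frequencies of 0.250 and 0.065 for the two intervals.
With interference 0.64 (so coincidence = 0.36), expected double-crossover frequency = 0.250 × 0.065 × 0.36 = 0.00585.
Expected number = 0.00585 × 1710 = 10.00 ≈ 10.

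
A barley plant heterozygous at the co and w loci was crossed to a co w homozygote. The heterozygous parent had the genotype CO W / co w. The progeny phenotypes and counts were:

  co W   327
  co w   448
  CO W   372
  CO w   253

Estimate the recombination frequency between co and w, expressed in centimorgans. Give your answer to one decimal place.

The recombinant classes are CO w and co W: 253 + 327 = 580.
Recombination frequency = 580/1400 = 0.4143 ≈ 41.4%, i.e. 41.4 centimorgans.

41.4 centimorgans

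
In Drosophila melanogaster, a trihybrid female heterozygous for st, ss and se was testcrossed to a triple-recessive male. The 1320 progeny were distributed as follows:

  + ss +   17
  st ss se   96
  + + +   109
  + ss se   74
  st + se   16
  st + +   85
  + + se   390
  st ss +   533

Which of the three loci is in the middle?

st

The two most frequent reciprocal classes, + + se and st ss +, are the parental types, so the F1 was + + se / st ss +.
The two rarest classes, st + se and + ss +, are the double crossovers. Comparing them with the parentals, only the st allele has switched, so st is the middle locus and the order is ss – st – se.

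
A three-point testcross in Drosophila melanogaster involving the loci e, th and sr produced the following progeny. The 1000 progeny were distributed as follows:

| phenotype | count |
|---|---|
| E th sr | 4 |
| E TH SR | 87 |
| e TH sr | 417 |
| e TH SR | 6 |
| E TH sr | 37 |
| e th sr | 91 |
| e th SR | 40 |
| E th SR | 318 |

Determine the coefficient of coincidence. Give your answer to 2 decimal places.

0.61

The two most frequent reciprocal classes, E th SR and e TH sr, are the parental types, so the F1 was E th SR / e TH sr.
The two rarest classes, E th sr and e TH SR, are the double crossovers. Comparing them with the parentals, only the sr allele has switched, so sr is the middle locus and the order is e – sr – th.
e–sr: (77 + 10)/1000 = 0.0870; sr–th: (178 + 10)/1000 = 0.1880.
Expected DCO frequency = 0.0870 × 0.1880 ≈ 0.01636; observed = 10/1000 ≈ 0.01000.
Coefficient of coincidence = 0.01000/0.01636 ≈ 0.61.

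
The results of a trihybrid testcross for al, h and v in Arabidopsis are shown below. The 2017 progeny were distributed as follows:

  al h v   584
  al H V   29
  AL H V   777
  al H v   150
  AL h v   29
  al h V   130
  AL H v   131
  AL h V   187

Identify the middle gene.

The two most frequent reciprocal classes, AL H V and al h v, are the parental types, so the F1 was AL H V / al h v.
The two rarest classes, al H V and AL h v, are the double crossovers. Comparing them with the parentals, only the al allele has switched, so al is the middle locus and the order is h – al – v.

al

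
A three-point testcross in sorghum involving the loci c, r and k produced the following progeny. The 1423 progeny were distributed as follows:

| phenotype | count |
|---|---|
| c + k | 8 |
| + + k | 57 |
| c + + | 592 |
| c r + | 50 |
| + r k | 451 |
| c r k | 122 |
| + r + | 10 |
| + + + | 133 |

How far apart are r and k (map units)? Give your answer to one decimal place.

The two most frequent reciprocal classes, c + + and + r k, are the parental types, so the F1 was c + + / + r k.
The two rarest classes, c + k and + r +, are the double crossovers. Comparing them with the parentals, only the k allele has switched, so k is the middle locus and the order is c – k – r.
Crossovers in the k–r interval produce the single-crossover classes c r + and + + k (50 + 57 = 107) plus the double crossovers (18).
RF(k–r) = (107 + 18) / 1423 = 125/1423 = 0.0878 → 8.8 map units.

8.8 map units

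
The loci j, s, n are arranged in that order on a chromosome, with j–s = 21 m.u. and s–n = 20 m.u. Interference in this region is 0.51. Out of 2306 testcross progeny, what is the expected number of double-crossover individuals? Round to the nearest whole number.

Map distances give recombination frequencies of 0.210 and 0.200 for the two intervals.
With interference 0.51 (so coincidence = 0.49), expected double-crossover frequency = 0.210 × 0.200 × 0.49 = 0.02058.
Expected number = 0.02058 × 2306 = 47.46 ≈ 47.

47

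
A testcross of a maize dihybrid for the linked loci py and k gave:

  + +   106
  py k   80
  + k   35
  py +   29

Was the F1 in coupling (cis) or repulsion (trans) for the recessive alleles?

cis

The two most frequent classes are + + (106) and py k (80); these are the parental (non-recombinant) types.
So the F1 carried + + on one chromosome and py k on the other — the recessive alleles are on the same chromosome (cis / coupling).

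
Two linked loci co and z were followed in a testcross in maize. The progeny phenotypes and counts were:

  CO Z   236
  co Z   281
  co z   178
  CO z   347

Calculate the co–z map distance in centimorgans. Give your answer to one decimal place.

The two most frequent classes, CO z (347) and co Z (281), are the parental types, so the F1 was CO z / co Z.
The recombinant classes are CO Z and co z: 236 + 178 = 414.
Recombination frequency = 414/1042 = 0.3973 ≈ 39.7%, i.e. 39.7 centimorgans.

39.7 centimorgans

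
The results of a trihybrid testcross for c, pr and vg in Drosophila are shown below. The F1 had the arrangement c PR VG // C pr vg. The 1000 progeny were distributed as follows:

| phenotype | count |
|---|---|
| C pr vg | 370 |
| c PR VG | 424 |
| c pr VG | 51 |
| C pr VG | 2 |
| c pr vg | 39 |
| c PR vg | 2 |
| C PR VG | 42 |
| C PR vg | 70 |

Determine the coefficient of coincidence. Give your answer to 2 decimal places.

The two rarest classes, c PR vg and C pr VG, are the double crossovers. Comparing them with the parentals, only the vg allele has switched, so vg is the middle locus and the order is pr – vg – c.
pr–vg: (121 + 4)/1000 = 0.1250; vg–c: (81 + 4)/1000 = 0.0850.
Expected DCO frequency = 0.1250 × 0.0850 ≈ 0.01063; observed = 4/1000 ≈ 0.00400.
Coefficient of coincidence = 0.00400/0.01063 ≈ 0.38.

0.38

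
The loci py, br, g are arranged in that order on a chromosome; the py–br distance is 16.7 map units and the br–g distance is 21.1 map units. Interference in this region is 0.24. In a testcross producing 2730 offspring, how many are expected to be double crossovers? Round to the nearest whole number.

73

Map distances give recombination frequencies of 0.167 and 0.211 for the two intervals.
With interference 0.24 (so coincidence = 0.76), expected double-crossover frequency = 0.167 × 0.211 × 0.76 = 0.02678.
Expected number = 0.02678 × 2730 = 73.11 ≈ 73.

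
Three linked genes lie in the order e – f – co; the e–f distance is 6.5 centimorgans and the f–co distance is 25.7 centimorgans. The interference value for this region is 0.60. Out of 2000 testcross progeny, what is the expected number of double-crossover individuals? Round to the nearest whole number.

Map distances give recombination frequencies of 0.065 and 0.257 for the two intervals.
With interference 0.60 (so coincidence = 0.40), expected double-crossover frequency = 0.065 × 0.257 × 0.40 = 0.00668.
Expected number = 0.00668 × 2000 = 13.36 ≈ 13.

13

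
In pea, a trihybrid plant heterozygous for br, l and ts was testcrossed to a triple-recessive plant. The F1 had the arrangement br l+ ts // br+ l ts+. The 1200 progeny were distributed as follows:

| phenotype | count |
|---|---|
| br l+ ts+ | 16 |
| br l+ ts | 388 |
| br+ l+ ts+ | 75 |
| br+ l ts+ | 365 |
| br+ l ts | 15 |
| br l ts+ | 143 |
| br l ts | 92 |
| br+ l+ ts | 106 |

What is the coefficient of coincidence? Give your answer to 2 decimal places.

The two rarest classes, br l+ ts+ and br+ l ts, are the double crossovers. Comparing them with the parentals, only the ts allele has switched, so ts is the middle locus and the order is br – ts – l.
br–ts: (249 + 31)/1200 = 0.2333; ts–l: (167 + 31)/1200 = 0.1650.
Expected DCO frequency = 0.2333 × 0.1650 ≈ 0.03849; observed = 31/1200 ≈ 0.02583.
Coefficient of coincidence = 0.02583/0.03849 ≈ 0.67.

0.67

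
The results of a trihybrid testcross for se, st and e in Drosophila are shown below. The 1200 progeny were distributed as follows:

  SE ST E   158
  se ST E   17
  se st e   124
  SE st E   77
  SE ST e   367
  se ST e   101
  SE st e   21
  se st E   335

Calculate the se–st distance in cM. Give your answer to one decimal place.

18.0 cM

The two most frequent reciprocal classes, SE ST e and se st E, are the parental types, so the F1 was SE ST e / se st E.
The two rarest classes, SE st e and se ST E, are the double crossovers. Comparing them with the parentals, only the st allele has switched, so st is the middle locus and the order is se – st – e.
Crossovers in the se–st interval produce the single-crossover classes se ST e and SE st E (101 + 77 = 178) plus the double crossovers (38).
RF(se–st) = (178 + 38) / 1200 = 216/1200 = 0.1800 → 18.0 cM.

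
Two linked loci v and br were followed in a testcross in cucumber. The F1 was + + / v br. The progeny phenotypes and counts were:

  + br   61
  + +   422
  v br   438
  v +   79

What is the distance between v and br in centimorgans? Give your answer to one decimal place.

14.0 centimorgans

The recombinant classes are + br and v +: 61 + 79 = 140.
Recombination frequency = 140/1000 = 0.1400 ≈ 14.0%, i.e. 14.0 centimorgans.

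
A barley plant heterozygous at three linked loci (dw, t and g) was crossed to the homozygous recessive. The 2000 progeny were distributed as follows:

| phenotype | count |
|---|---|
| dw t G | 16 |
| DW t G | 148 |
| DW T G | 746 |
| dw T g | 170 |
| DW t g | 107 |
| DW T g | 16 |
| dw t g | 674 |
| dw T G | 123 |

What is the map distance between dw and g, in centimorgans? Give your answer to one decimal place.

13.1 centimorgans

The two most frequent reciprocal classes, DW T G and dw t g, are the parental types, so the F1 was DW T G / dw t g.
The two rarest classes, DW T g and dw t G, are the double crossovers. Comparing them with the parentals, only the g allele has switched, so g is the middle locus and the order is dw – g – t.
Crossovers in the dw–g interval produce the single-crossover classes dw T G and DW t g (123 + 107 = 230) plus the double crossovers (32).
RF(dw–g) = (230 + 32) / 2000 = 262/2000 = 0.1310 → 13.1 centimorgans.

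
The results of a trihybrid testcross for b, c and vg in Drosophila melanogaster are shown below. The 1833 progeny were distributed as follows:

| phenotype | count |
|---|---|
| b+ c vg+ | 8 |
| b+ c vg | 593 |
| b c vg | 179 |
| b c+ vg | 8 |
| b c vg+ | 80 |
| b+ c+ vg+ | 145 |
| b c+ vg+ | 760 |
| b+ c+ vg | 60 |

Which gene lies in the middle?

vg

The two most frequent reciprocal classes, b c+ vg+ and b+ c vg, are the parental types, so the F1 was b c+ vg+ / b+ c vg.
The two rarest classes, b c+ vg and b+ c vg+, are the double crossovers. Comparing them with the parentals, only the vg allele has switched, so vg is the middle locus and the order is c – vg – b.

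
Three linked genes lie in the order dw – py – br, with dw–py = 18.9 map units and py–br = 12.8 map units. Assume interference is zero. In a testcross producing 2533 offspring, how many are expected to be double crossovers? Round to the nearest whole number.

61

Map distances give recombination frequencies of 0.189 and 0.128 for the two intervals.
With no interference, expected double-crossover frequency = 0.189 × 0.128 = 0.02419.
Expected number = 0.02419 × 2533 = 61.28 ≈ 61.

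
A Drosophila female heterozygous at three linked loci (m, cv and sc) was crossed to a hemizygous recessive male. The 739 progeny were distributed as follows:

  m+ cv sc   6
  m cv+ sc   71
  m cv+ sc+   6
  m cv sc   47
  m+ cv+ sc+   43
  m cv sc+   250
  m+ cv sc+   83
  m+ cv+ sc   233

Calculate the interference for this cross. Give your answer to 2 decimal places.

The two most frequent reciprocal classes, m+ cv+ sc and m cv sc+, are the parental types, so the F1 was m+ cv+ sc / m cv sc+.
The two rarest classes, m+ cv sc and m cv+ sc+, are the double crossovers. Comparing them with the parentals, only the cv allele has switched, so cv is the middle locus and the order is sc – cv – m.
sc–cv: (90 + 12)/739 = 0.1380; cv–m: (154 + 12)/739 = 0.2246.
Expected DCO frequency = 0.1380 × 0.2246 ≈ 0.03099; observed = 12/739 ≈ 0.01624.
Coefficient of coincidence = 0.01624/0.03099 ≈ 0.52; interference = 1 − 0.52 = 0.48.

0.48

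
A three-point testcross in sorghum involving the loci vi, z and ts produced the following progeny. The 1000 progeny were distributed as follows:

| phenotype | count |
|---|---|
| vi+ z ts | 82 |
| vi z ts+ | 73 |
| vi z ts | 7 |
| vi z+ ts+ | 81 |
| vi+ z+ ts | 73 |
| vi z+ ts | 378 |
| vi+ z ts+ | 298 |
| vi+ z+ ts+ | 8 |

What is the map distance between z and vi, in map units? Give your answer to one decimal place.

The two most frequent reciprocal classes, vi+ z ts+ and vi z+ ts, are the parental types, so the F1 was vi+ z ts+ / vi z+ ts.
The two rarest classes, vi+ z+ ts+ and vi z ts, are the double crossovers. Comparing them with the parentals, only the z allele has switched, so z is the middle locus and the order is ts – z – vi.
Crossovers in the z–vi interval produce the single-crossover classes vi z ts+ and vi+ z+ ts (73 + 73 = 146) plus the double crossovers (15).
RF(z–vi) = (146 + 15) / 1000 = 161/1000 = 0.1610 → 16.1 map units.

16.1 map units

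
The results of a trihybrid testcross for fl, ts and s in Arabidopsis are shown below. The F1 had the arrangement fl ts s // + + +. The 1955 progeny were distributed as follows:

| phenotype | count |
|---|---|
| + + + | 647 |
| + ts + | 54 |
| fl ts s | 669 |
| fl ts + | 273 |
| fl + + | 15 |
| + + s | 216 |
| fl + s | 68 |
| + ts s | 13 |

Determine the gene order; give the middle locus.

The two rarest classes, + ts s and fl + +, are the double crossovers. Comparing them with the parentals, only the fl allele has switched, so fl is the middle locus and the order is s – fl – ts.

fl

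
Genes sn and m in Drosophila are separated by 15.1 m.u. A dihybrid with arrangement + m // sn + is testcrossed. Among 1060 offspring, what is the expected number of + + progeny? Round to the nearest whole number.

A map distance of 15.1 m.u. corresponds to a recombination frequency of 0.151.
The F1 is + m / sn +, so + + is a recombinant gamete class with expected frequency r/2 = 0.151/2 = 0.0755.
Expected number = 0.0755 × 1060 = 80.03 ≈ 80.

80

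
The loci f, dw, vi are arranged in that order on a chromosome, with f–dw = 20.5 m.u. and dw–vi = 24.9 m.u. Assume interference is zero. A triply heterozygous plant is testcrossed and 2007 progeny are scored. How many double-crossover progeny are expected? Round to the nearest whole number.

Map distances give recombination frequencies of 0.205 and 0.249 for the two intervals.
With no interference, expected double-crossover frequency = 0.205 × 0.249 = 0.05105.
Expected number = 0.05105 × 2007 = 102.45 ≈ 102.

102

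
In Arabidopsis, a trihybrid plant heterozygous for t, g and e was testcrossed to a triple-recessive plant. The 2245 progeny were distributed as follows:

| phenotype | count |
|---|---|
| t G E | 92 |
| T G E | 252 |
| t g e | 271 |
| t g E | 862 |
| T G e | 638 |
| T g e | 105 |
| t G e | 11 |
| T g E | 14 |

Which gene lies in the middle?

t

The two most frequent reciprocal classes, T G e and t g E, are the parental types, so the F1 was T G e / t g E.
The two rarest classes, t G e and T g E, are the double crossovers. Comparing them with the parentals, only the t allele has switched, so t is the middle locus and the order is e – t – g.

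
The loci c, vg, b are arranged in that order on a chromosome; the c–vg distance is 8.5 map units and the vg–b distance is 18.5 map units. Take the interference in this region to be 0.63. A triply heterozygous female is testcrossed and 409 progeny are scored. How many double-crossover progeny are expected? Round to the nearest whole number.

Map distances give recombination frequencies of 0.085 and 0.185 for the two intervals.
With interference 0.63 (so coincidence = 0.37), expected double-crossover frequency = 0.085 × 0.185 × 0.37 = 0.00582.
Expected number = 0.00582 × 409 = 2.38 ≈ 2.

2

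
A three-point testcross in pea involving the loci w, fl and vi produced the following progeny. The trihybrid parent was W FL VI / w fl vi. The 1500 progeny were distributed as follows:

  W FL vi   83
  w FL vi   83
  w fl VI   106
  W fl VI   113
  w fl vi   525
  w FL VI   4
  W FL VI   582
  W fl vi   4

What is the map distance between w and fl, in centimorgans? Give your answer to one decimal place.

The two rarest classes, w FL VI and W fl vi, are the double crossovers. Comparing them with the parentals, only the w allele has switched, so w is the middle locus and the order is vi – w – fl.
Crossovers in the w–fl interval produce the single-crossover classes W fl VI and w FL vi (113 + 83 = 196) plus the double crossovers (8).
RF(w–fl) = (196 + 8) / 1500 = 204/1500 = 0.1360 → 13.6 centimorgans.

13.6 centimorgans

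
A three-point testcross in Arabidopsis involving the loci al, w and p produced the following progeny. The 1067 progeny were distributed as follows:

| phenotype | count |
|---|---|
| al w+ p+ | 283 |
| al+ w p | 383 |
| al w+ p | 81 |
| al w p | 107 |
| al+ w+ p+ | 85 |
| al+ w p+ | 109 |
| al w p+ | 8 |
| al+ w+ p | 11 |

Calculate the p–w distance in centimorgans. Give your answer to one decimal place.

The two most frequent reciprocal classes, al+ w p and al w+ p+, are the parental types, so the F1 was al+ w p / al w+ p+.
The two rarest classes, al+ w+ p and al w p+, are the double crossovers. Comparing them with the parentals, only the w allele has switched, so w is the middle locus and the order is al – w – p.
Crossovers in the w–p interval produce the single-crossover classes al+ w p+ and al w+ p (109 + 81 = 190) plus the double crossovers (19).
RF(w–p) = (190 + 19) / 1067 = 209/1067 = 0.1959 → 19.6 centimorgans.

19.6 centimorgans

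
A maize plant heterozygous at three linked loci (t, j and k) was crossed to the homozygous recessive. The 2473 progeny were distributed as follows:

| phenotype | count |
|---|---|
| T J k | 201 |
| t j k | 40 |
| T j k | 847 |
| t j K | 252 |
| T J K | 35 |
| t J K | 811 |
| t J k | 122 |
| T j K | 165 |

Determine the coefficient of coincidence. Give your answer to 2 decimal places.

The two most frequent reciprocal classes, T j k and t J K, are the parental types, so the F1 was T j k / t J K.
The two rarest classes, t j k and T J K, are the double crossovers. Comparing them with the parentals, only the t allele has switched, so t is the middle locus and the order is j – t – k.
j–t: (453 + 75)/2473 = 0.2135; t–k: (287 + 75)/2473 = 0.1464.
Expected DCO frequency = 0.2135 × 0.1464 ≈ 0.03126; observed = 75/2473 ≈ 0.03033.
Coefficient of coincidence = 0.03033/0.03126 ≈ 0.97.

0.97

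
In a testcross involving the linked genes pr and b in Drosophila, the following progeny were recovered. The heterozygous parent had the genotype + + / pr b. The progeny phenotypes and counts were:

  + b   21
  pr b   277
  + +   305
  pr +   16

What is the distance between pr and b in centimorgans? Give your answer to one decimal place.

6.0 centimorgans

The recombinant classes are + b and pr +: 21 + 16 = 37.
Recombination frequency = 37/619 = 0.0598 ≈ 6.0%, i.e. 6.0 centimorgans.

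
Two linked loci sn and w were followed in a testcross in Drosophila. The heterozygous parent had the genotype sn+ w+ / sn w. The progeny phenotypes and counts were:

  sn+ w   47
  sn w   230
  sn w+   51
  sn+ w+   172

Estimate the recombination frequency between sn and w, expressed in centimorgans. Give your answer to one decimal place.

19.6 centimorgans

The recombinant classes are sn+ w and sn w+: 47 + 51 = 98.
Recombination frequency = 98/500 = 0.1960 ≈ 19.6%, i.e. 19.6 centimorgans.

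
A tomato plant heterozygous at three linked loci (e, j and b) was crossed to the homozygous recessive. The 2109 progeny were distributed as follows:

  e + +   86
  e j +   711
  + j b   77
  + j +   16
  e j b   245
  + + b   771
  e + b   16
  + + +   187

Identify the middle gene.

e

The two most frequent reciprocal classes, + + b and e j +, are the parental types, so the F1 was + + b / e j +.
The two rarest classes, e + b and + j +, are the double crossovers. Comparing them with the parentals, only the e allele has switched, so e is the middle locus and the order is j – e – b.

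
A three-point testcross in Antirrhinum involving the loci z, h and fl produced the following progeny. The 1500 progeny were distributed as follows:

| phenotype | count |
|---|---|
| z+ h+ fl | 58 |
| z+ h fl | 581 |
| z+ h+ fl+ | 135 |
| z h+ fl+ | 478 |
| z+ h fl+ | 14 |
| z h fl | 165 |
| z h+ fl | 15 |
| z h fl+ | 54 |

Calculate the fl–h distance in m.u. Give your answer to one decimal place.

The two most frequent reciprocal classes, z+ h fl and z h+ fl+, are the parental types, so the F1 was z+ h fl / z h+ fl+.
The two rarest classes, z+ h fl+ and z h+ fl, are the double crossovers. Comparing them with the parentals, only the fl allele has switched, so fl is the middle locus and the order is h – fl – z.
Crossovers in the h–fl interval produce the single-crossover classes z+ h+ fl and z h fl+ (58 + 54 = 112) plus the double crossovers (29).
RF(h–fl) = (112 + 29) / 1500 = 141/1500 = 0.0940 → 9.4 m.u.

9.4 m.u.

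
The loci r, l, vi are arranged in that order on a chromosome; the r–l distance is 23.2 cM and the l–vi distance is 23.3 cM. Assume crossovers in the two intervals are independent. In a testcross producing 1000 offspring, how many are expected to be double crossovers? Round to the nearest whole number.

54

Map distances give recombination frequencies of 0.232 and 0.233 for the two intervals.
With no interference, expected double-crossover frequency = 0.232 × 0.233 = 0.05406.
Expected number = 0.05406 × 1000 = 54.06 ≈ 54.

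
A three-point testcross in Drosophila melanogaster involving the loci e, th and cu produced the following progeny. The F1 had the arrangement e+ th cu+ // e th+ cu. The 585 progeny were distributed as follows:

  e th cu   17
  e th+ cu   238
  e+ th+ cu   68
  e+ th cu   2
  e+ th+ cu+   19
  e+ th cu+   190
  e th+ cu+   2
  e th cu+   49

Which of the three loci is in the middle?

cu

The two rarest classes, e+ th cu and e th+ cu+, are the double crossovers. Comparing them with the parentals, only the cu allele has switched, so cu is the middle locus and the order is e – cu – th.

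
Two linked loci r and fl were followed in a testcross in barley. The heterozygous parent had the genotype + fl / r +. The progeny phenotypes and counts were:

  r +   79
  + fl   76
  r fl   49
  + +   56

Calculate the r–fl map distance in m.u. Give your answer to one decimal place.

The recombinant classes are + + and r fl: 56 + 49 = 105.
Recombination frequency = 105/260 = 0.4038 ≈ 40.4%, i.e. 40.4 m.u.

40.4 m.u.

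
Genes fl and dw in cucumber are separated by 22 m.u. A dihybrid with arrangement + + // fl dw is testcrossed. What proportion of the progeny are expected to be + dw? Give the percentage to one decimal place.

11.0%

A map distance of 22 m.u. corresponds to a recombination frequency of 0.220.
The F1 is + + / fl dw, so + dw is a recombinant gamete class with expected frequency r/2 = 0.220/2 = 0.1100.
That is 0.1100 = 11.0% of the progeny.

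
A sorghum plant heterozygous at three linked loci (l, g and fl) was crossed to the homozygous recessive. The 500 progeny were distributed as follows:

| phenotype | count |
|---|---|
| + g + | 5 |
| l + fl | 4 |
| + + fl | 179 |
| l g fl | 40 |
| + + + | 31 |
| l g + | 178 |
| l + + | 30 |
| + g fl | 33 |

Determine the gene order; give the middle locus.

l

The two most frequent reciprocal classes, l g + and + + fl, are the parental types, so the F1 was l g + / + + fl.
The two rarest classes, + g + and l + fl, are the double crossovers. Comparing them with the parentals, only the l allele has switched, so l is the middle locus and the order is fl – l – g.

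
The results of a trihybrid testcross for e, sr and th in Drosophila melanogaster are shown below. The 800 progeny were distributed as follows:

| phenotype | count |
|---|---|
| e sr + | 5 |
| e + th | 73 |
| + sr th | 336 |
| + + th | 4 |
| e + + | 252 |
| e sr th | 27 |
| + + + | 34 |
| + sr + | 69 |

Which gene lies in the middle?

sr

The two most frequent reciprocal classes, e + + and + sr th, are the parental types, so the F1 was e + + / + sr th.
The two rarest classes, e sr + and + + th, are the double crossovers. Comparing them with the parentals, only the sr allele has switched, so sr is the middle locus and the order is e – sr – th.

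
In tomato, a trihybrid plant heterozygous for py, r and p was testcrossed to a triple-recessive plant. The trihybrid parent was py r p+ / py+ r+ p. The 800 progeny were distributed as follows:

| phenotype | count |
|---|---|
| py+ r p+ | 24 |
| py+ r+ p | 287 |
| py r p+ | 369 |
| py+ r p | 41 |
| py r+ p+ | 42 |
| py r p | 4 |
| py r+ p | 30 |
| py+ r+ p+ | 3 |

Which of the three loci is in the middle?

p

The two rarest classes, py r p and py+ r+ p+, are the double crossovers. Comparing them with the parentals, only the p allele has switched, so p is the middle locus and the order is py – p – r.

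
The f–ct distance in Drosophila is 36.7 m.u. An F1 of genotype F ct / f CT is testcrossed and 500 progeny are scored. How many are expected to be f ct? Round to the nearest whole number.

92

A map distance of 36.7 m.u. corresponds to a recombination frequency of 0.367.
The F1 is F ct / f CT, so f ct is a recombinant gamete class with expected frequency r/2 = 0.367/2 = 0.1835.
Expected number = 0.1835 × 500 = 91.75 ≈ 92.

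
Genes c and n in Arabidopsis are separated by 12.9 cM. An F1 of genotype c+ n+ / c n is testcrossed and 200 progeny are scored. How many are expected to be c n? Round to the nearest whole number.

A map distance of 12.9 cM corresponds to a recombination frequency of 0.129.
The F1 is c+ n+ / c n, so c n is a parental gamete class with expected frequency (1 − r)/2 = 0.871/2 = 0.4355.
Expected number = 0.4355 × 200 = 87.10 ≈ 87.

87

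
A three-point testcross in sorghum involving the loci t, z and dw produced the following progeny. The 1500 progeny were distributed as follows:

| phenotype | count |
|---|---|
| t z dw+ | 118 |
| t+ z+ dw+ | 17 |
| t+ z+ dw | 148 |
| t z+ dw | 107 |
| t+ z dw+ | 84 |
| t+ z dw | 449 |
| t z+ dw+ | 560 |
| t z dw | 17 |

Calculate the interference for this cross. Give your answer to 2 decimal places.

The two most frequent reciprocal classes, t z+ dw+ and t+ z dw, are the parental types, so the F1 was t z+ dw+ / t+ z dw.
The two rarest classes, t+ z+ dw+ and t z dw, are the double crossovers. Comparing them with the parentals, only the t allele has switched, so t is the middle locus and the order is z – t – dw.
z–t: (266 + 34)/1500 = 0.2000; t–dw: (191 + 34)/1500 = 0.1500.
Expected DCO frequency = 0.2000 × 0.1500 ≈ 0.03000; observed = 34/1500 ≈ 0.02267.
Coefficient of coincidence = 0.02267/0.03000 ≈ 0.76; interference = 1 − 0.76 = 0.24.

0.24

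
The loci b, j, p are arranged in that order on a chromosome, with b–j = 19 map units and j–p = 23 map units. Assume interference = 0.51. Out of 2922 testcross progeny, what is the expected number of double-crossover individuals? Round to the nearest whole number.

63

Map distances give recombination frequencies of 0.190 and 0.230 for the two intervals.
With interference 0.51 (so coincidence = 0.49), expected double-crossover frequency = 0.190 × 0.230 × 0.49 = 0.02141.
Expected number = 0.02141 × 2922 = 62.57 ≈ 63.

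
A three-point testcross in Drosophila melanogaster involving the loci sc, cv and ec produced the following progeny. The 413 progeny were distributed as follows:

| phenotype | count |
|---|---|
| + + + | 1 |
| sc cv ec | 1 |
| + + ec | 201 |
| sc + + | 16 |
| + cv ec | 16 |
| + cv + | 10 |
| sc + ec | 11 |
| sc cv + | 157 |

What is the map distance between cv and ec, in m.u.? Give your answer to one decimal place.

8.2 m.u.

The two most frequent reciprocal classes, + + ec and sc cv +, are the parental types, so the F1 was + + ec / sc cv +.
The two rarest classes, + + + and sc cv ec, are the double crossovers. Comparing them with the parentals, only the ec allele has switched, so ec is the middle locus and the order is sc – ec – cv.
Crossovers in the ec–cv interval produce the single-crossover classes + cv ec and sc + + (16 + 16 = 32) plus the double crossovers (2).
RF(ec–cv) = (32 + 2) / 413 = 34/413 = 0.0823 → 8.2 m.u.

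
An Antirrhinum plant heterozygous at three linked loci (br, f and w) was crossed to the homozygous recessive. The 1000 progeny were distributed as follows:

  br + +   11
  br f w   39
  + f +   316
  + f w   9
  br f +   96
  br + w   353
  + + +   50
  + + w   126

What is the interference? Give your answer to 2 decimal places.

The two most frequent reciprocal classes, br + w and + f +, are the parental types, so the F1 was br + w / + f +.
The two rarest classes, br + + and + f w, are the double crossovers. Comparing them with the parentals, only the w allele has switched, so w is the middle locus and the order is f – w – br.
f–w: (89 + 20)/1000 = 0.1090; w–br: (222 + 20)/1000 = 0.2420.
Expected DCO frequency = 0.1090 × 0.2420 ≈ 0.02638; observed = 20/1000 ≈ 0.02000.
Coefficient of coincidence = 0.02000/0.02638 ≈ 0.76; interference = 1 − 0.76 = 0.24.

0.24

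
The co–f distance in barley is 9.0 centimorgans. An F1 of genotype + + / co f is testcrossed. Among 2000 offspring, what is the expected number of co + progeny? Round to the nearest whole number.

A map distance of 9.0 centimorgans corresponds to a recombination frequency of 0.090.
The F1 is + + / co f, so co + is a recombinant gamete class with expected frequency r/2 = 0.090/2 = 0.0450.
Expected number = 0.0450 × 2000 = 90.00 ≈ 90.

90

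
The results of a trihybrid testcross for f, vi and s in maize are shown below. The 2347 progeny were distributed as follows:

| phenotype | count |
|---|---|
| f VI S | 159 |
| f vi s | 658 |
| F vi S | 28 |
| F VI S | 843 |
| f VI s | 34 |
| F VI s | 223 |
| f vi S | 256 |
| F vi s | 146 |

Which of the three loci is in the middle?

The two most frequent reciprocal classes, f vi s and F VI S, are the parental types, so the F1 was f vi s / F VI S.
The two rarest classes, f VI s and F vi S, are the double crossovers. Comparing them with the parentals, only the vi allele has switched, so vi is the middle locus and the order is f – vi – s.

vi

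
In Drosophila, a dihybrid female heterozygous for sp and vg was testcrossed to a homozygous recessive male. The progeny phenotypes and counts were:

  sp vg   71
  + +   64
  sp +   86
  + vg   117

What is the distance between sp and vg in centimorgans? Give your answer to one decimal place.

The two most frequent classes, + vg (117) and sp + (86), are the parental types, so the F1 was + vg / sp +.
The recombinant classes are + + and sp vg: 64 + 71 = 135.
Recombination frequency = 135/338 = 0.3994 ≈ 39.9%, i.e. 39.9 centimorgans.

39.9 centimorgans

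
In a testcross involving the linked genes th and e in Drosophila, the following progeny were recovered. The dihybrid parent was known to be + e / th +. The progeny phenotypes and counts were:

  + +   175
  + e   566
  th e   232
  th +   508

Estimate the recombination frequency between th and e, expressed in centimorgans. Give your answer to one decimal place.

The recombinant classes are + + and th e: 175 + 232 = 407.
Recombination frequency = 407/1481 = 0.2748 ≈ 27.5%, i.e. 27.5 centimorgans.

27.5 centimorgans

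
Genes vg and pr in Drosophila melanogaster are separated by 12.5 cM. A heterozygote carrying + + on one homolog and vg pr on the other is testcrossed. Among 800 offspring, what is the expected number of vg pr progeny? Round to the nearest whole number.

350

A map distance of 12.5 cM corresponds to a recombination frequency of 0.125.
The F1 is + + / vg pr, so vg pr is a parental gamete class with expected frequency (1 − r)/2 = 0.875/2 = 0.4375.
Expected number = 0.4375 × 800 = 350.00 ≈ 350.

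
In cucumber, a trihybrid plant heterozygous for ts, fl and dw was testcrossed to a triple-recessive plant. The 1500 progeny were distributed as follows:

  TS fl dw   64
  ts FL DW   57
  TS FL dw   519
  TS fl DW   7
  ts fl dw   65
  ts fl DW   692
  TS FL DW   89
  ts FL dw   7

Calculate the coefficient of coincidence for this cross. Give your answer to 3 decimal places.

The two most frequent reciprocal classes, TS FL dw and ts fl DW, are the parental types, so the F1 was TS FL dw / ts fl DW.
The two rarest classes, ts FL dw and TS fl DW, are the double crossovers. Comparing them with the parentals, only the ts allele has switched, so ts is the middle locus and the order is fl – ts – dw.
fl–ts: (121 + 14)/1500 = 0.0900; ts–dw: (154 + 14)/1500 = 0.1120.
Expected DCO frequency = 0.0900 × 0.1120 ≈ 0.01008; observed = 14/1500 ≈ 0.00933.
Coefficient of coincidence = 0.00933/0.01008 ≈ 0.926.

0.926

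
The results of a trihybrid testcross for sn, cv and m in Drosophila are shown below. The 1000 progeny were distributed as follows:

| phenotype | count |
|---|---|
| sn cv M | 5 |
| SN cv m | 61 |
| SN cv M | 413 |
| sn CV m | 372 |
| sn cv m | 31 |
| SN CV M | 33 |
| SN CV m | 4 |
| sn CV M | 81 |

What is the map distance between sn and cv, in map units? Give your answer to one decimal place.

7.3 map units

The two most frequent reciprocal classes, SN cv M and sn CV m, are the parental types, so the F1 was SN cv M / sn CV m.
The two rarest classes, sn cv M and SN CV m, are the double crossovers. Comparing them with the parentals, only the sn allele has switched, so sn is the middle locus and the order is cv – sn – m.
Crossovers in the cv–sn interval produce the single-crossover classes SN CV M and sn cv m (33 + 31 = 64) plus the double crossovers (9).
RF(cv–sn) = (64 + 9) / 1000 = 73/1000 = 0.0730 → 7.3 map units.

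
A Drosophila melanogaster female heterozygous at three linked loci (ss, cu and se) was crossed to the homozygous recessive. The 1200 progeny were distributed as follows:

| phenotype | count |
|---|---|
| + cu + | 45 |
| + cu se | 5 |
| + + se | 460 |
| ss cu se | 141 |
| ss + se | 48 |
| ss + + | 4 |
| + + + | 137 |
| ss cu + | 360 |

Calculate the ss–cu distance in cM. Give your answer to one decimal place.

The two most frequent reciprocal classes, + + se and ss cu +, are the parental types, so the F1 was + + se / ss cu +.
The two rarest classes, + cu se and ss + +, are the double crossovers. Comparing them with the parentals, only the cu allele has switched, so cu is the middle locus and the order is se – cu – ss.
Crossovers in the cu–ss interval produce the single-crossover classes ss + se and + cu + (48 + 45 = 93) plus the double crossovers (9).
RF(cu–ss) = (93 + 9) / 1200 = 102/1200 = 0.0850 → 8.5 cM.

8.5 cM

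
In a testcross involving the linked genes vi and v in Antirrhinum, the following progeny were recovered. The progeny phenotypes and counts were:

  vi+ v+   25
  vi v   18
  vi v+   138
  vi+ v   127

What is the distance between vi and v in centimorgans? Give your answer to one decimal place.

The two most frequent classes, vi+ v (127) and vi v+ (138), are the parental types, so the F1 was vi+ v / vi v+.
The recombinant classes are vi+ v+ and vi v: 25 + 18 = 43.
Recombination frequency = 43/308 = 0.1396 ≈ 14.0%, i.e. 14.0 centimorgans.

14.0 centimorgans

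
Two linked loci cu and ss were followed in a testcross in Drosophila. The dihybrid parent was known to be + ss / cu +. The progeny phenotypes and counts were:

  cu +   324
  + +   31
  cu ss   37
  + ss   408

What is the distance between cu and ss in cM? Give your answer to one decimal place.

8.5 cM

The recombinant classes are + + and cu ss: 31 + 37 = 68.
Recombination frequency = 68/800 = 0.0850 ≈ 8.5%, i.e. 8.5 cM.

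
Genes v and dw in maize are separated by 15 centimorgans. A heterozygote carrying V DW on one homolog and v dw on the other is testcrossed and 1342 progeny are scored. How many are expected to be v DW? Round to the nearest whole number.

101

A map distance of 15 centimorgans corresponds to a recombination frequency of 0.150.
The F1 is V DW / v dw, so v DW is a recombinant gamete class with expected frequency r/2 = 0.150/2 = 0.0750.
Expected number = 0.0750 × 1342 = 100.65 ≈ 101.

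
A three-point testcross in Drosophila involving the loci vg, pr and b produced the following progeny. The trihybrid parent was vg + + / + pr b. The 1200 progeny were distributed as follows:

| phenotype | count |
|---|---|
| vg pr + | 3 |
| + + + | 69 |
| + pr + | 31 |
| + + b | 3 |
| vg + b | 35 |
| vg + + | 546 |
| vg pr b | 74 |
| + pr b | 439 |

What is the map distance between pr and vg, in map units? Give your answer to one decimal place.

12.4 map units

The two rarest classes, vg pr + and + + b, are the double crossovers. Comparing them with the parentals, only the pr allele has switched, so pr is the middle locus and the order is b – pr – vg.
Crossovers in the pr–vg interval produce the single-crossover classes + + + and vg pr b (69 + 74 = 143) plus the double crossovers (6).
RF(pr–vg) = (143 + 6) / 1200 = 149/1200 = 0.1242 → 12.4 map units.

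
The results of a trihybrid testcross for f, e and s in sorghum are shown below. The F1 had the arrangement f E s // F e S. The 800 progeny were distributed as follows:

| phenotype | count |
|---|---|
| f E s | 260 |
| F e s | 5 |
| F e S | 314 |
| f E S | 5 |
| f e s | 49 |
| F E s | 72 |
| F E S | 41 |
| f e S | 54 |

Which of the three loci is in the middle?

s

The two rarest classes, f E S and F e s, are the double crossovers. Comparing them with the parentals, only the s allele has switched, so s is the middle locus and the order is e – s – f.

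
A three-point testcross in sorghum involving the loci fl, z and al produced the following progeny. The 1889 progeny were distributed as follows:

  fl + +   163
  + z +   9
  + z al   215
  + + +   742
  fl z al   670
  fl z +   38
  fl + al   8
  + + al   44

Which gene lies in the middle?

The two most frequent reciprocal classes, fl z al and + + +, are the parental types, so the F1 was fl z al / + + +.
The two rarest classes, fl + al and + z +, are the double crossovers. Comparing them with the parentals, only the z allele has switched, so z is the middle locus and the order is fl – z – al.

z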